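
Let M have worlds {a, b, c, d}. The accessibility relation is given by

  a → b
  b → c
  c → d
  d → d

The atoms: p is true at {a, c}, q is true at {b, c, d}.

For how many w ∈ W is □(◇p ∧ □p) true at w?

a: successors {b}; ◇p ∧ □p there: b:T. ✓
b: successors {c}; ◇p ∧ □p there: c:F. ✗
c: successors {d}; ◇p ∧ □p there: d:F. ✗
d: successors {d}; ◇p ∧ □p there: d:F. ✗
Satisfying worlds: {a}.

1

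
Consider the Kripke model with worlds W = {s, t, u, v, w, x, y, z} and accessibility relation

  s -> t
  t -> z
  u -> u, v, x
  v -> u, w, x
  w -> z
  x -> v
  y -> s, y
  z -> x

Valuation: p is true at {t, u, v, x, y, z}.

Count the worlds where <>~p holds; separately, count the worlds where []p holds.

For <>~p:
s: successors {t}; ~p there: t:F. ✗
t: successors {z}; ~p there: z:F. ✗
u: successors {u, v, x}; ~p there: u:F, v:F, x:F. ✗
v: successors {u, w, x}; ~p there: u:F, w:T, x:F. ✓
w: successors {z}; ~p there: z:F. ✗
x: successors {v}; ~p there: v:F. ✗
y: successors {s, y}; ~p there: s:T, y:F. ✓
z: successors {x}; ~p there: x:F. ✗
— 2 worlds.
For []p:
s: successors {t}; p there: t:T. ✓
t: successors {z}; p there: z:T. ✓
u: successors {u, v, x}; p there: u:T, v:T, x:T. ✓
v: successors {u, w, x}; p there: u:T, w:F, x:T. ✗
w: successors {z}; p there: z:T. ✓
x: successors {v}; p there: v:T. ✓
y: successors {s, y}; p there: s:F, y:T. ✗
z: successors {x}; p there: x:T. ✓
— 6 worlds.

2 and 6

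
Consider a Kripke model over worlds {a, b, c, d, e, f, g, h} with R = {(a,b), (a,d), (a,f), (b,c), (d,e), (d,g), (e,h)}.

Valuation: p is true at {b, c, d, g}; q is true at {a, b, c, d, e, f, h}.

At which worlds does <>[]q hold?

a: successors {b, d, f}; []q there: b:T, d:F, f:T. ✓
b: successors {c}; []q there: c:T. ✓
c: no successors, so <>[]q fails. ✗
d: successors {e, g}; []q there: e:T, g:T. ✓
e: successors {h}; []q there: h:T. ✓
f: no successors, so <>[]q fails. ✗
g: no successors, so <>[]q fails. ✗
h: no successors, so <>[]q fails. ✗

{a, b, d, e}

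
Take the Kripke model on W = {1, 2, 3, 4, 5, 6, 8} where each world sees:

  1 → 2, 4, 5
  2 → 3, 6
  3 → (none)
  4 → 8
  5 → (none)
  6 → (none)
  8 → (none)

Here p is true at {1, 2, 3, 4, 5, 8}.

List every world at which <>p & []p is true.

{1, 4}

1: <>p is T, []p is T. ✓
2: <>p is T, []p is F. ✗
3: <>p is F, []p is T. ✗
4: <>p is T, []p is T. ✓
5: <>p is F, []p is T. ✗
6: <>p is F, []p is T. ✗
8: <>p is F, []p is T. ✗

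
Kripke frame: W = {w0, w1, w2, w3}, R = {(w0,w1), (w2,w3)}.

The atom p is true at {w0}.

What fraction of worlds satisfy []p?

1/2

w0: successors {w1}; p there: w1:F. ✗
w1: no successors, so []p holds vacuously. ✓
w2: successors {w3}; p there: w3:F. ✗
w3: no successors, so []p holds vacuously. ✓
That's 2 of 4 worlds, so 2/4 = 1/2.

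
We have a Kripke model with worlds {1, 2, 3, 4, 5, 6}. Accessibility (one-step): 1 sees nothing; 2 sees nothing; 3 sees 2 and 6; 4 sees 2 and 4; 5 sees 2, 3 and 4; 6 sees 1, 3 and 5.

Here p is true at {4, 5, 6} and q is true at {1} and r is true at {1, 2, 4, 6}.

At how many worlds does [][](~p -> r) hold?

4

1: no successors, so [][](~p -> r) holds vacuously. ✓
2: no successors, so [][](~p -> r) holds vacuously. ✓
3: successors {2, 6}; [](~p -> r) there: 2:T, 6:F. ✗
4: successors {2, 4}; [](~p -> r) there: 2:T, 4:T. ✓
5: successors {2, 3, 4}; [](~p -> r) there: 2:T, 3:T, 4:T. ✓
6: successors {1, 3, 5}; [](~p -> r) there: 1:T, 3:T, 5:F. ✗
Satisfying worlds: {1, 2, 4, 5}.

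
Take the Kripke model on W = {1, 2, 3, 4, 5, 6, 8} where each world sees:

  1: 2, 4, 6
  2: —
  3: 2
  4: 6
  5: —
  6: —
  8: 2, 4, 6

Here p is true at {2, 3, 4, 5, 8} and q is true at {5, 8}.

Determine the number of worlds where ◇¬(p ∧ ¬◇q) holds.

1: successors {2, 4, 6}; ¬(p ∧ ¬◇q) there: 2:F, 4:F, 6:T. ✓
2: no successors, so ◇¬(p ∧ ¬◇q) fails. ✗
3: successors {2}; ¬(p ∧ ¬◇q) there: 2:F. ✗
4: successors {6}; ¬(p ∧ ¬◇q) there: 6:T. ✓
5: no successors, so ◇¬(p ∧ ¬◇q) fails. ✗
6: no successors, so ◇¬(p ∧ ¬◇q) fails. ✗
8: successors {2, 4, 6}; ¬(p ∧ ¬◇q) there: 2:F, 4:F, 6:T. ✓
Satisfying worlds: {1, 4, 8}.

3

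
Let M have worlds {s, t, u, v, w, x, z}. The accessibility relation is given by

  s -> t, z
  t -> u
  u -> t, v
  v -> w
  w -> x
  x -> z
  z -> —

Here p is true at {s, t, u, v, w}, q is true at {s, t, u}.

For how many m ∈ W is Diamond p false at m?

s: successors {t, z}; p there: t:T, z:F. ✓
t: successors {u}; p there: u:T. ✓
u: successors {t, v}; p there: t:T, v:T. ✓
v: successors {w}; p there: w:T. ✓
w: successors {x}; p there: x:F. ✗
x: successors {z}; p there: z:F. ✗
z: no successors, so Diamond p fails. ✗
Satisfying worlds: {s, t, u, v}.
So Diamond p fails at the other 3 worlds.

3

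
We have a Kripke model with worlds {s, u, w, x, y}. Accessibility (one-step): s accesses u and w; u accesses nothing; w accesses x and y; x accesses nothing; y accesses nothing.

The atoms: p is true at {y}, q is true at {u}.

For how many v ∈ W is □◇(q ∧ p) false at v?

2

s: successors {u, w}; ◇(q ∧ p) there: u:F, w:F. ✗
u: no successors, so □◇(q ∧ p) holds vacuously. ✓
w: successors {x, y}; ◇(q ∧ p) there: x:F, y:F. ✗
x: no successors, so □◇(q ∧ p) holds vacuously. ✓
y: no successors, so □◇(q ∧ p) holds vacuously. ✓
Satisfying worlds: {u, x, y}.
So □◇(q ∧ p) fails at the other 2 worlds.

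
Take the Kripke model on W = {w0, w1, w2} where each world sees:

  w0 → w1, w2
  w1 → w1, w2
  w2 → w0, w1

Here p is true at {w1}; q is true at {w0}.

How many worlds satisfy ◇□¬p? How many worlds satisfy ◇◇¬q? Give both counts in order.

0 and 3

For ◇□¬p:
w0: successors {w1, w2}; □¬p there: w1:F, w2:F. ✗
w1: successors {w1, w2}; □¬p there: w1:F, w2:F. ✗
w2: successors {w0, w1}; □¬p there: w0:F, w1:F. ✗
— 0 worlds.
For ◇◇¬q:
w0: successors {w1, w2}; ◇¬q there: w1:T, w2:T. ✓
w1: successors {w1, w2}; ◇¬q there: w1:T, w2:T. ✓
w2: successors {w0, w1}; ◇¬q there: w0:T, w1:T. ✓
— 3 worlds.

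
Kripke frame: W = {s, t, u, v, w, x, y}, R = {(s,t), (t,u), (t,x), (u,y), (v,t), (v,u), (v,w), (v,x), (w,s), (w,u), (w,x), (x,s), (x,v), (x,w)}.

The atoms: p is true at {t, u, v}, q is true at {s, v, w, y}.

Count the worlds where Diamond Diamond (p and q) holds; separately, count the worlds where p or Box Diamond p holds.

For Diamond Diamond (p and q):
s: successors {t}; Diamond (p and q) there: t:F. ✗
t: successors {u, x}; Diamond (p and q) there: u:F, x:T. ✓
u: successors {y}; Diamond (p and q) there: y:F. ✗
v: successors {t, u, w, x}; Diamond (p and q) there: t:F, u:F, w:F, x:T. ✓
w: successors {s, u, x}; Diamond (p and q) there: s:F, u:F, x:T. ✓
x: successors {s, v, w}; Diamond (p and q) there: s:F, v:F, w:F. ✗
y: no successors, so Diamond Diamond (p and q) fails. ✗
— 3 worlds.
For p or Box Diamond p:
s: p is F, Box Diamond p is T. ✓
t: p is T, Box Diamond p is F. ✓
u: p is T, Box Diamond p is F. ✓
v: p is T, Box Diamond p is F. ✓
w: p is F, Box Diamond p is F. ✗
x: p is F, Box Diamond p is T. ✓
y: p is F, Box Diamond p is T. ✓
— 6 worlds.

3 and 6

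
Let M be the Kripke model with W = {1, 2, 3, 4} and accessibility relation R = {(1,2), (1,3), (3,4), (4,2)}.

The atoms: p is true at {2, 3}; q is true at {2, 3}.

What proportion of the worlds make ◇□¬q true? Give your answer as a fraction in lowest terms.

1: successors {2, 3}; □¬q there: 2:T, 3:T. ✓
2: no successors, so ◇□¬q fails. ✗
3: successors {4}; □¬q there: 4:F. ✗
4: successors {2}; □¬q there: 2:T. ✓
That's 2 of 4 worlds, so 2/4 = 1/2.

1/2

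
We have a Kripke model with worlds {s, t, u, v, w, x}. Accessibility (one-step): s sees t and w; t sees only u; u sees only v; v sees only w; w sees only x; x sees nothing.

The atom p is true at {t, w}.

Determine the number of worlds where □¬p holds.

4

s: successors {t, w}; ¬p there: t:F, w:F. ✗
t: successors {u}; ¬p there: u:T. ✓
u: successors {v}; ¬p there: v:T. ✓
v: successors {w}; ¬p there: w:F. ✗
w: successors {x}; ¬p there: x:T. ✓
x: no successors, so □¬p holds vacuously. ✓
Satisfying worlds: {t, u, w, x}.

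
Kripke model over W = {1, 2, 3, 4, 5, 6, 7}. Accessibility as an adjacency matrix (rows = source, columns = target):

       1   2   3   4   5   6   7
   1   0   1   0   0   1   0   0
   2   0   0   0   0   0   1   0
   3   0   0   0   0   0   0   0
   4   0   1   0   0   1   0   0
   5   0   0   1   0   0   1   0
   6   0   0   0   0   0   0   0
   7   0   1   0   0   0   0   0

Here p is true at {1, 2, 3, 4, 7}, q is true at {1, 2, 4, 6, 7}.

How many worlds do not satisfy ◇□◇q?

5

1: successors {2, 5}; □◇q there: 2:F, 5:F. ✗
2: successors {6}; □◇q there: 6:T. ✓
3: no successors, so ◇□◇q fails. ✗
4: successors {2, 5}; □◇q there: 2:F, 5:F. ✗
5: successors {3, 6}; □◇q there: 3:T, 6:T. ✓
6: no successors, so ◇□◇q fails. ✗
7: successors {2}; □◇q there: 2:F. ✗
Satisfying worlds: {2, 5}.
So ◇□◇q fails at the other 5 worlds.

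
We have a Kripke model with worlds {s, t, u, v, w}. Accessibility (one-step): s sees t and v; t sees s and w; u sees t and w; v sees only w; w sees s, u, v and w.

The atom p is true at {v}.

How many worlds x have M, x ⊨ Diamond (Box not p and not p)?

3

s: successors {t, v}; Box not p and not p there: t:T, v:F. ✓
t: successors {s, w}; Box not p and not p there: s:F, w:F. ✗
u: successors {t, w}; Box not p and not p there: t:T, w:F. ✓
v: successors {w}; Box not p and not p there: w:F. ✗
w: successors {s, u, v, w}; Box not p and not p there: s:F, u:T, v:F, w:F. ✓
Satisfying worlds: {s, u, w}.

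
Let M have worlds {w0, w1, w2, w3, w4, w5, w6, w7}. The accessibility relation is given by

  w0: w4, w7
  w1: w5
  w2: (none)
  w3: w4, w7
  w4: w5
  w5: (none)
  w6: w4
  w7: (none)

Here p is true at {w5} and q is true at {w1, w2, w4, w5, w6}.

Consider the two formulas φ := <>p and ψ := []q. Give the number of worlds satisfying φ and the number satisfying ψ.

2 and 6

For <>p:
w0: successors {w4, w7}; p there: w4:F, w7:F. ✗
w1: successors {w5}; p there: w5:T. ✓
w2: no successors, so <>p fails. ✗
w3: successors {w4, w7}; p there: w4:F, w7:F. ✗
w4: successors {w5}; p there: w5:T. ✓
w5: no successors, so <>p fails. ✗
w6: successors {w4}; p there: w4:F. ✗
w7: no successors, so <>p fails. ✗
— 2 worlds.
For []q:
w0: successors {w4, w7}; q there: w4:T, w7:F. ✗
w1: successors {w5}; q there: w5:T. ✓
w2: no successors, so []q holds vacuously. ✓
w3: successors {w4, w7}; q there: w4:T, w7:F. ✗
w4: successors {w5}; q there: w5:T. ✓
w5: no successors, so []q holds vacuously. ✓
w6: successors {w4}; q there: w4:T. ✓
w7: no successors, so []q holds vacuously. ✓
— 6 worlds.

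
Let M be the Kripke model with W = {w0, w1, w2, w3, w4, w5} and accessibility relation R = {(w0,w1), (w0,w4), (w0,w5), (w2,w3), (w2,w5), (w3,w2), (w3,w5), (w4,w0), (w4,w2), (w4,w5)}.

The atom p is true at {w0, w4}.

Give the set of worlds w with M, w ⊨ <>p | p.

{w0, w4}

w0: <>p is T, p is T. ✓
w1: <>p is F, p is F. ✗
w2: <>p is F, p is F. ✗
w3: <>p is F, p is F. ✗
w4: <>p is T, p is T. ✓
w5: <>p is F, p is F. ✗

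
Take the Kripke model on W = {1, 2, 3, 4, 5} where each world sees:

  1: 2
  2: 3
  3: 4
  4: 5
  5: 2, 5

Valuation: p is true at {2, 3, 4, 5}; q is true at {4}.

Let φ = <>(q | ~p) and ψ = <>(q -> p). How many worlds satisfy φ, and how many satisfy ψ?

1 and 5

For <>(q | ~p):
1: successors {2}; q | ~p there: 2:F. ✗
2: successors {3}; q | ~p there: 3:F. ✗
3: successors {4}; q | ~p there: 4:T. ✓
4: successors {5}; q | ~p there: 5:F. ✗
5: successors {2, 5}; q | ~p there: 2:F, 5:F. ✗
— 1 world.
For <>(q -> p):
1: successors {2}; q -> p there: 2:T. ✓
2: successors {3}; q -> p there: 3:T. ✓
3: successors {4}; q -> p there: 4:T. ✓
4: successors {5}; q -> p there: 5:T. ✓
5: successors {2, 5}; q -> p there: 2:T, 5:T. ✓
— 5 worlds.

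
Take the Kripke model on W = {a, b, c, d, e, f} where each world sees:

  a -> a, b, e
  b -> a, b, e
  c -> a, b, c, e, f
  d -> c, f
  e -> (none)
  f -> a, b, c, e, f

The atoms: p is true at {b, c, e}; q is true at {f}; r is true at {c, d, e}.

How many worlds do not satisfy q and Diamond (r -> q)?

5

a: q is F, Diamond (r -> q) is T. ✗
b: q is F, Diamond (r -> q) is T. ✗
c: q is F, Diamond (r -> q) is T. ✗
d: q is F, Diamond (r -> q) is T. ✗
e: q is F, Diamond (r -> q) is F. ✗
f: q is T, Diamond (r -> q) is T. ✓
Satisfying worlds: {f}.
So q and Diamond (r -> q) fails at the other 5 worlds.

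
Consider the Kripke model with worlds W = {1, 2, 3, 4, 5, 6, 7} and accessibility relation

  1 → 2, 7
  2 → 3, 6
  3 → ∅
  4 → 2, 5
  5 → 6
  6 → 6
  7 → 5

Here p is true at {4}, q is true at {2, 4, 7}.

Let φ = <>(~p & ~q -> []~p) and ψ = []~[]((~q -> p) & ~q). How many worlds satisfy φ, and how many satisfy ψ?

6 and 6

For <>(~p & ~q -> []~p):
1: successors {2, 7}; ~p & ~q -> []~p there: 2:T, 7:T. ✓
2: successors {3, 6}; ~p & ~q -> []~p there: 3:T, 6:T. ✓
3: no successors, so <>(~p & ~q -> []~p) fails. ✗
4: successors {2, 5}; ~p & ~q -> []~p there: 2:T, 5:T. ✓
5: successors {6}; ~p & ~q -> []~p there: 6:T. ✓
6: successors {6}; ~p & ~q -> []~p there: 6:T. ✓
7: successors {5}; ~p & ~q -> []~p there: 5:T. ✓
— 6 worlds.
For []~[]((~q -> p) & ~q):
1: successors {2, 7}; ~[]((~q -> p) & ~q) there: 2:T, 7:T. ✓
2: successors {3, 6}; ~[]((~q -> p) & ~q) there: 3:F, 6:T. ✗
3: no successors, so []~[]((~q -> p) & ~q) holds vacuously. ✓
4: successors {2, 5}; ~[]((~q -> p) & ~q) there: 2:T, 5:T. ✓
5: successors {6}; ~[]((~q -> p) & ~q) there: 6:T. ✓
6: successors {6}; ~[]((~q -> p) & ~q) there: 6:T. ✓
7: successors {5}; ~[]((~q -> p) & ~q) there: 5:T. ✓
— 6 worlds.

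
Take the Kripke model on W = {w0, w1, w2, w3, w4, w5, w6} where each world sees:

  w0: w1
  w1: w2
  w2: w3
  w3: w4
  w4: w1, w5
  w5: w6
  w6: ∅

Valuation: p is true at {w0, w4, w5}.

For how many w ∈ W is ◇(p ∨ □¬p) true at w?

5

w0: successors {w1}; p ∨ □¬p there: w1:T. ✓
w1: successors {w2}; p ∨ □¬p there: w2:T. ✓
w2: successors {w3}; p ∨ □¬p there: w3:F. ✗
w3: successors {w4}; p ∨ □¬p there: w4:T. ✓
w4: successors {w1, w5}; p ∨ □¬p there: w1:T, w5:T. ✓
w5: successors {w6}; p ∨ □¬p there: w6:T. ✓
w6: no successors, so ◇(p ∨ □¬p) fails. ✗
Satisfying worlds: {w0, w1, w3, w4, w5}.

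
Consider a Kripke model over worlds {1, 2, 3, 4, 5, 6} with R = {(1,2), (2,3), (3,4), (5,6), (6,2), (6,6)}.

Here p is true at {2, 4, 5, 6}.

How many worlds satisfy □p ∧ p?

3

1: □p is T, p is F. ✗
2: □p is F, p is T. ✗
3: □p is T, p is F. ✗
4: □p is T, p is T. ✓
5: □p is T, p is T. ✓
6: □p is T, p is T. ✓
Satisfying worlds: {4, 5, 6}.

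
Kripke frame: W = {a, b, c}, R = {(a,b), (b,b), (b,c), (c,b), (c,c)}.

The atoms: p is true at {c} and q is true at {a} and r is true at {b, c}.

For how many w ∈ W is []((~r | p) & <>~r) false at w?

3

a: successors {b}; (~r | p) & <>~r there: b:F. ✗
b: successors {b, c}; (~r | p) & <>~r there: b:F, c:F. ✗
c: successors {b, c}; (~r | p) & <>~r there: b:F, c:F. ✗
Satisfying worlds: ∅.
So []((~r | p) & <>~r) fails at the other 3 worlds.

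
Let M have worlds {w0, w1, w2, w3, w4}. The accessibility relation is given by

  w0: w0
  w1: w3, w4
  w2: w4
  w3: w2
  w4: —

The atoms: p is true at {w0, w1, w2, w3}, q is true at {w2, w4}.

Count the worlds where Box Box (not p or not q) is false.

1

w0: successors {w0}; Box (not p or not q) there: w0:T. ✓
w1: successors {w3, w4}; Box (not p or not q) there: w3:F, w4:T. ✗
w2: successors {w4}; Box (not p or not q) there: w4:T. ✓
w3: successors {w2}; Box (not p or not q) there: w2:T. ✓
w4: no successors, so Box Box (not p or not q) holds vacuously. ✓
Satisfying worlds: {w0, w2, w3, w4}.
So Box Box (not p or not q) fails at the other 1 world.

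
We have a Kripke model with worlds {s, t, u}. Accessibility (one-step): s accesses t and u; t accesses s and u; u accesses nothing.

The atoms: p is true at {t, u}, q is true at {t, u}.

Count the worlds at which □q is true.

2

s: successors {t, u}; q there: t:T, u:T. ✓
t: successors {s, u}; q there: s:F, u:T. ✗
u: no successors, so □q holds vacuously. ✓
Satisfying worlds: {s, u}.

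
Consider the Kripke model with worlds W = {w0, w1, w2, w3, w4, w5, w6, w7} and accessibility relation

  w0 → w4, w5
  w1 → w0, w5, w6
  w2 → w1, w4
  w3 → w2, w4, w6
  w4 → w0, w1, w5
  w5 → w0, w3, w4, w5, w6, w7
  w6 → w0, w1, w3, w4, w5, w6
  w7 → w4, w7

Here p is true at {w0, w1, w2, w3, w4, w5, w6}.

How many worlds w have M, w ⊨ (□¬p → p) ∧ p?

w0: □¬p → p is T, p is T. ✓
w1: □¬p → p is T, p is T. ✓
w2: □¬p → p is T, p is T. ✓
w3: □¬p → p is T, p is T. ✓
w4: □¬p → p is T, p is T. ✓
w5: □¬p → p is T, p is T. ✓
w6: □¬p → p is T, p is T. ✓
w7: □¬p → p is T, p is F. ✗
Satisfying worlds: {w0, w1, w2, w3, w4, w5, w6}.

7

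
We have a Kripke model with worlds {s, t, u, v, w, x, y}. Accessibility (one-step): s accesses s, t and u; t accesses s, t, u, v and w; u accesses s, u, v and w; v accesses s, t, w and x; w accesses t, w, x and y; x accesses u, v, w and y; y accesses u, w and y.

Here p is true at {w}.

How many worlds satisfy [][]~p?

0

s: successors {s, t, u}; []~p there: s:T, t:F, u:F. ✗
t: successors {s, t, u, v, w}; []~p there: s:T, t:F, u:F, v:F, w:F. ✗
u: successors {s, u, v, w}; []~p there: s:T, u:F, v:F, w:F. ✗
v: successors {s, t, w, x}; []~p there: s:T, t:F, w:F, x:F. ✗
w: successors {t, w, x, y}; []~p there: t:F, w:F, x:F, y:F. ✗
x: successors {u, v, w, y}; []~p there: u:F, v:F, w:F, y:F. ✗
y: successors {u, w, y}; []~p there: u:F, w:F, y:F. ✗
Satisfying worlds: ∅.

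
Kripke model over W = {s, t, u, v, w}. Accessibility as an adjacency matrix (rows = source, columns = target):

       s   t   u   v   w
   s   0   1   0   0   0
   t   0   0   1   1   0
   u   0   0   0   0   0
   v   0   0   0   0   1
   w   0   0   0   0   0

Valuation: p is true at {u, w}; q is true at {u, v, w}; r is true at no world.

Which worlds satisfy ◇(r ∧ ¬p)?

s: successors {t}; r ∧ ¬p there: t:F. ✗
t: successors {u, v}; r ∧ ¬p there: u:F, v:F. ✗
u: no successors, so ◇(r ∧ ¬p) fails. ✗
v: successors {w}; r ∧ ¬p there: w:F. ✗
w: no successors, so ◇(r ∧ ¬p) fails. ✗

∅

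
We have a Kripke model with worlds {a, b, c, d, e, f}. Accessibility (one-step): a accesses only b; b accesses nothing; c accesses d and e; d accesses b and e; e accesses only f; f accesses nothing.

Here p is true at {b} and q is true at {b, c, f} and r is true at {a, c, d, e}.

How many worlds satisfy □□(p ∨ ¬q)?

4

a: successors {b}; □(p ∨ ¬q) there: b:T. ✓
b: no successors, so □□(p ∨ ¬q) holds vacuously. ✓
c: successors {d, e}; □(p ∨ ¬q) there: d:T, e:F. ✗
d: successors {b, e}; □(p ∨ ¬q) there: b:T, e:F. ✗
e: successors {f}; □(p ∨ ¬q) there: f:T. ✓
f: no successors, so □□(p ∨ ¬q) holds vacuously. ✓
Satisfying worlds: {a, b, e, f}.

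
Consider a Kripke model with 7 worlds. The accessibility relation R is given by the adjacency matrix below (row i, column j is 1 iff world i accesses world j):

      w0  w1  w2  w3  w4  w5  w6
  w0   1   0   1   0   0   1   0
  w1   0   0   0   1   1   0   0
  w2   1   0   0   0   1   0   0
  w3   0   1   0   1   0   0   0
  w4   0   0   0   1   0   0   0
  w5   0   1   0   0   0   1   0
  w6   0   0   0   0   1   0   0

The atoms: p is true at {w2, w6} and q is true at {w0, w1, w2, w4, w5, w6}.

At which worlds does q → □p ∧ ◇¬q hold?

w0: q is T, □p ∧ ◇¬q is F. ✗
w1: q is T, □p ∧ ◇¬q is F. ✗
w2: q is T, □p ∧ ◇¬q is F. ✗
w3: q is F, □p ∧ ◇¬q is F. ✓
w4: q is T, □p ∧ ◇¬q is F. ✗
w5: q is T, □p ∧ ◇¬q is F. ✗
w6: q is T, □p ∧ ◇¬q is F. ✗

{w3}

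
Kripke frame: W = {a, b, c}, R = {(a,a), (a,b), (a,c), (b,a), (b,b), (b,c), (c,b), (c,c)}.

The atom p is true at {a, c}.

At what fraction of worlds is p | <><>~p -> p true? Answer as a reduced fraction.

2/3

a: p | <><>~p is T, p is T. ✓
b: p | <><>~p is T, p is F. ✗
c: p | <><>~p is T, p is T. ✓
That's 2 of 3 worlds, so 2/3.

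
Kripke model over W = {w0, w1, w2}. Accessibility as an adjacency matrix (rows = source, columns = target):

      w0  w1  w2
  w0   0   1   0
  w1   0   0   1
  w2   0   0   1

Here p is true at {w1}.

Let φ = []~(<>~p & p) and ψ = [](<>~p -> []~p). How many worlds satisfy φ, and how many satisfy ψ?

For []~(<>~p & p):
w0: successors {w1}; ~(<>~p & p) there: w1:F. ✗
w1: successors {w2}; ~(<>~p & p) there: w2:T. ✓
w2: successors {w2}; ~(<>~p & p) there: w2:T. ✓
— 2 worlds.
For [](<>~p -> []~p):
w0: successors {w1}; <>~p -> []~p there: w1:T. ✓
w1: successors {w2}; <>~p -> []~p there: w2:T. ✓
w2: successors {w2}; <>~p -> []~p there: w2:T. ✓
— 3 worlds.

2 and 3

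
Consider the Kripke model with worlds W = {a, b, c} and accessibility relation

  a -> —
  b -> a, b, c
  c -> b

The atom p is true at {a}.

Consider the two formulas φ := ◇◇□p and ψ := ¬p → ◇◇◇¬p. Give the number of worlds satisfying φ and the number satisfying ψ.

2 and 3

For ◇◇□p:
a: no successors, so ◇◇□p fails. ✗
b: successors {a, b, c}; ◇□p there: a:F, b:T, c:F. ✓
c: successors {b}; ◇□p there: b:T. ✓
— 2 worlds.
For ¬p → ◇◇◇¬p:
a: ¬p is F, ◇◇◇¬p is F. ✓
b: ¬p is T, ◇◇◇¬p is T. ✓
c: ¬p is T, ◇◇◇¬p is T. ✓
— 3 worlds.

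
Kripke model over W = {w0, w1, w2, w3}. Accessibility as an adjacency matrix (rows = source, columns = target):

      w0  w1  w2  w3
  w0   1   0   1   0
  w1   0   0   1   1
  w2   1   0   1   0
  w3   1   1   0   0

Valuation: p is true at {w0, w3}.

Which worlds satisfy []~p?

w0: successors {w0, w2}; ~p there: w0:F, w2:T. ✗
w1: successors {w2, w3}; ~p there: w2:T, w3:F. ✗
w2: successors {w0, w2}; ~p there: w0:F, w2:T. ✗
w3: successors {w0, w1}; ~p there: w0:F, w1:T. ✗

∅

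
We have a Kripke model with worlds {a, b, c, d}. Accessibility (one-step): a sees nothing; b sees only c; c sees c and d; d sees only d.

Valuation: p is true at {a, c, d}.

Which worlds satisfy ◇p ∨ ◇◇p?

a: ◇p is F, ◇◇p is F. ✗
b: ◇p is T, ◇◇p is T. ✓
c: ◇p is T, ◇◇p is T. ✓
d: ◇p is T, ◇◇p is T. ✓

{b, c, d}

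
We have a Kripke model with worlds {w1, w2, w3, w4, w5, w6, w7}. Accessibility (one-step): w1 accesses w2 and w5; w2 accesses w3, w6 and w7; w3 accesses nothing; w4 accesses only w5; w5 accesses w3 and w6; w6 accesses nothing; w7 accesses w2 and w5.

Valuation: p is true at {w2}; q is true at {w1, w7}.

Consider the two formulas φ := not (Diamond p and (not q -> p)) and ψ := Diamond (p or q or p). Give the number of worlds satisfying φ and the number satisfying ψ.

For not (Diamond p and (not q -> p)):
w1: Diamond p and (not q -> p) is T. ✗
w2: Diamond p and (not q -> p) is F. ✓
w3: Diamond p and (not q -> p) is F. ✓
w4: Diamond p and (not q -> p) is F. ✓
w5: Diamond p and (not q -> p) is F. ✓
w6: Diamond p and (not q -> p) is F. ✓
w7: Diamond p and (not q -> p) is T. ✗
— 5 worlds.
For Diamond (p or q or p):
w1: successors {w2, w5}; p or q or p there: w2:T, w5:F. ✓
w2: successors {w3, w6, w7}; p or q or p there: w3:F, w6:F, w7:T. ✓
w3: no successors, so Diamond (p or q or p) fails. ✗
w4: successors {w5}; p or q or p there: w5:F. ✗
w5: successors {w3, w6}; p or q or p there: w3:F, w6:F. ✗
w6: no successors, so Diamond (p or q or p) fails. ✗
w7: successors {w2, w5}; p or q or p there: w2:T, w5:F. ✓
— 3 worlds.

5 and 3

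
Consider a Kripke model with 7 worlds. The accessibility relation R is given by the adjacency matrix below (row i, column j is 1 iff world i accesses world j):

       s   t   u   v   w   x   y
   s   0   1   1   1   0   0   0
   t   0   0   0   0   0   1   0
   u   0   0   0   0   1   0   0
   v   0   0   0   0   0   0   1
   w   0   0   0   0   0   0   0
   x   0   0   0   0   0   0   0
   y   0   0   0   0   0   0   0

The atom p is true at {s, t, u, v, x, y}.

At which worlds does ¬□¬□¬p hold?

s: □¬□¬p is F. ✓
t: □¬□¬p is F. ✓
u: □¬□¬p is F. ✓
v: □¬□¬p is F. ✓
w: □¬□¬p is T. ✗
x: □¬□¬p is T. ✗
y: □¬□¬p is T. ✗

{s, t, u, v}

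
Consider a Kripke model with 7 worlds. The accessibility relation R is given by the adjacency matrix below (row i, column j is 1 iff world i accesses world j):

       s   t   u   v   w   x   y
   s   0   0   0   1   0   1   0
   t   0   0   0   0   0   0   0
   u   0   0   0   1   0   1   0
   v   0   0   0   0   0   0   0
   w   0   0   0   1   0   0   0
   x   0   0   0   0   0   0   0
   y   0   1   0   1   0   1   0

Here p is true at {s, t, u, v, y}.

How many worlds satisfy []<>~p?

s: successors {v, x}; <>~p there: v:F, x:F. ✗
t: no successors, so []<>~p holds vacuously. ✓
u: successors {v, x}; <>~p there: v:F, x:F. ✗
v: no successors, so []<>~p holds vacuously. ✓
w: successors {v}; <>~p there: v:F. ✗
x: no successors, so []<>~p holds vacuously. ✓
y: successors {t, v, x}; <>~p there: t:F, v:F, x:F. ✗
Satisfying worlds: {t, v, x}.

3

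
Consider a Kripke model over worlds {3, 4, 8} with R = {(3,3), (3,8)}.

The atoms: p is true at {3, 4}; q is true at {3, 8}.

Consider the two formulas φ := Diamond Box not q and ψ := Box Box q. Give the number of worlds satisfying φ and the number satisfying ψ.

For Diamond Box not q:
3: successors {3, 8}; Box not q there: 3:F, 8:T. ✓
4: no successors, so Diamond Box not q fails. ✗
8: no successors, so Diamond Box not q fails. ✗
— 1 world.
For Box Box q:
3: successors {3, 8}; Box q there: 3:T, 8:T. ✓
4: no successors, so Box Box q holds vacuously. ✓
8: no successors, so Box Box q holds vacuously. ✓
— 3 worlds.

1 and 3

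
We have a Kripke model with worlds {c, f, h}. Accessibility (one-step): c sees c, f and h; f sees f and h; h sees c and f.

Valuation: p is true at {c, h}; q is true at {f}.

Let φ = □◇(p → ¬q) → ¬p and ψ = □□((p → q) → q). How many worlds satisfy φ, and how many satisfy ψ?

For □◇(p → ¬q) → ¬p:
c: □◇(p → ¬q) is T, ¬p is F. ✗
f: □◇(p → ¬q) is T, ¬p is T. ✓
h: □◇(p → ¬q) is T, ¬p is F. ✗
— 1 world.
For □□((p → q) → q):
c: successors {c, f, h}; □((p → q) → q) there: c:T, f:T, h:T. ✓
f: successors {f, h}; □((p → q) → q) there: f:T, h:T. ✓
h: successors {c, f}; □((p → q) → q) there: c:T, f:T. ✓
— 3 worlds.

1 and 3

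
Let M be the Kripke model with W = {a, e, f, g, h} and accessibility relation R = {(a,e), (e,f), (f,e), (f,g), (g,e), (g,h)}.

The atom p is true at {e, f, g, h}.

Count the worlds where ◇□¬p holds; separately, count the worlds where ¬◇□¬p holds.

1 and 4

For ◇□¬p:
a: successors {e}; □¬p there: e:F. ✗
e: successors {f}; □¬p there: f:F. ✗
f: successors {e, g}; □¬p there: e:F, g:F. ✗
g: successors {e, h}; □¬p there: e:F, h:T. ✓
h: no successors, so ◇□¬p fails. ✗
— 1 world.
For ¬◇□¬p:
a: ◇□¬p is F. ✓
e: ◇□¬p is F. ✓
f: ◇□¬p is F. ✓
g: ◇□¬p is T. ✗
h: ◇□¬p is F. ✓
— 4 worlds.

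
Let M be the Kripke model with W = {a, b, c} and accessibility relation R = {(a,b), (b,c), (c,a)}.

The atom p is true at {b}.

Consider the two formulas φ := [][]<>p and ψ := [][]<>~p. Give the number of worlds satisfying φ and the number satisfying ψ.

1 and 2

For [][]<>p:
a: successors {b}; []<>p there: b:F. ✗
b: successors {c}; []<>p there: c:T. ✓
c: successors {a}; []<>p there: a:F. ✗
— 1 world.
For [][]<>~p:
a: successors {b}; []<>~p there: b:T. ✓
b: successors {c}; []<>~p there: c:F. ✗
c: successors {a}; []<>~p there: a:T. ✓
— 2 worlds.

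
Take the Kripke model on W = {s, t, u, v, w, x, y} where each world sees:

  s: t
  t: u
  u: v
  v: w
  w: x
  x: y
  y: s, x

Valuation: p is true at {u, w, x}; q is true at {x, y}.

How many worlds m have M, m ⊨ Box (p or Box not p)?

4

s: successors {t}; p or Box not p there: t:F. ✗
t: successors {u}; p or Box not p there: u:T. ✓
u: successors {v}; p or Box not p there: v:F. ✗
v: successors {w}; p or Box not p there: w:T. ✓
w: successors {x}; p or Box not p there: x:T. ✓
x: successors {y}; p or Box not p there: y:F. ✗
y: successors {s, x}; p or Box not p there: s:T, x:T. ✓
Satisfying worlds: {t, v, w, y}.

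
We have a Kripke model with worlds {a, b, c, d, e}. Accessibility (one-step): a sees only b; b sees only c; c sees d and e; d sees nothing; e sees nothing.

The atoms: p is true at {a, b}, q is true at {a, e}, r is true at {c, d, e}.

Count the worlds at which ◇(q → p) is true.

a: successors {b}; q → p there: b:T. ✓
b: successors {c}; q → p there: c:T. ✓
c: successors {d, e}; q → p there: d:T, e:F. ✓
d: no successors, so ◇(q → p) fails. ✗
e: no successors, so ◇(q → p) fails. ✗
Satisfying worlds: {a, b, c}.

3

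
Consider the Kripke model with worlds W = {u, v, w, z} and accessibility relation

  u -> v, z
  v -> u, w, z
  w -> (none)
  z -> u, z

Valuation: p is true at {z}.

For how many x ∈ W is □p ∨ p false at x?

2

u: □p is F, p is F. ✗
v: □p is F, p is F. ✗
w: □p is T, p is F. ✓
z: □p is F, p is T. ✓
Satisfying worlds: {w, z}.
So □p ∨ p fails at the other 2 worlds.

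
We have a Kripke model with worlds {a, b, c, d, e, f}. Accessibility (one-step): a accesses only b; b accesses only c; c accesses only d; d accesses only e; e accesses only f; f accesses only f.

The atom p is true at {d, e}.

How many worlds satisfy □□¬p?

a: successors {b}; □¬p there: b:T. ✓
b: successors {c}; □¬p there: c:F. ✗
c: successors {d}; □¬p there: d:F. ✗
d: successors {e}; □¬p there: e:T. ✓
e: successors {f}; □¬p there: f:T. ✓
f: successors {f}; □¬p there: f:T. ✓
Satisfying worlds: {a, d, e, f}.

4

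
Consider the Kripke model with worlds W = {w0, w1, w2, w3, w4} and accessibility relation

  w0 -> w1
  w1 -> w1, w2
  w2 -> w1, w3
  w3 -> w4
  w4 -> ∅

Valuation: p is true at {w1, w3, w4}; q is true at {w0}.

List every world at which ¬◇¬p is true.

{w0, w2, w3, w4}

w0: ◇¬p is F. ✓
w1: ◇¬p is T. ✗
w2: ◇¬p is F. ✓
w3: ◇¬p is F. ✓
w4: ◇¬p is F. ✓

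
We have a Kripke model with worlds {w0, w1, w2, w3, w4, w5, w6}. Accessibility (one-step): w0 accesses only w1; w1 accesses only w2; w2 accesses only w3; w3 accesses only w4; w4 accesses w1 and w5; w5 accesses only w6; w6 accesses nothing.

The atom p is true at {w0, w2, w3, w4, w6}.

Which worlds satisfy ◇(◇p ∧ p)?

{w1, w2}

w0: successors {w1}; ◇p ∧ p there: w1:F. ✗
w1: successors {w2}; ◇p ∧ p there: w2:T. ✓
w2: successors {w3}; ◇p ∧ p there: w3:T. ✓
w3: successors {w4}; ◇p ∧ p there: w4:F. ✗
w4: successors {w1, w5}; ◇p ∧ p there: w1:F, w5:F. ✗
w5: successors {w6}; ◇p ∧ p there: w6:F. ✗
w6: no successors, so ◇(◇p ∧ p) fails. ✗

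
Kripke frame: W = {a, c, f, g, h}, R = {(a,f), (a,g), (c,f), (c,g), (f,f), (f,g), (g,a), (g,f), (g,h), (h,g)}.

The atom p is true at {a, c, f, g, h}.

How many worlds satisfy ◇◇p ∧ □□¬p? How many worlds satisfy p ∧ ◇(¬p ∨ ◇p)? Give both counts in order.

For ◇◇p ∧ □□¬p:
a: ◇◇p is T, □□¬p is F. ✗
c: ◇◇p is T, □□¬p is F. ✗
f: ◇◇p is T, □□¬p is F. ✗
g: ◇◇p is T, □□¬p is F. ✗
h: ◇◇p is T, □□¬p is F. ✗
— 0 worlds.
For p ∧ ◇(¬p ∨ ◇p):
a: p is T, ◇(¬p ∨ ◇p) is T. ✓
c: p is T, ◇(¬p ∨ ◇p) is T. ✓
f: p is T, ◇(¬p ∨ ◇p) is T. ✓
g: p is T, ◇(¬p ∨ ◇p) is T. ✓
h: p is T, ◇(¬p ∨ ◇p) is T. ✓
— 5 worlds.

0 and 5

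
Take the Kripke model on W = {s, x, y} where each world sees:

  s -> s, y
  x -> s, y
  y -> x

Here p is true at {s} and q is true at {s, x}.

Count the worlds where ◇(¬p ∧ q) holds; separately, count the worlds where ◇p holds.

1 and 2

For ◇(¬p ∧ q):
s: successors {s, y}; ¬p ∧ q there: s:F, y:F. ✗
x: successors {s, y}; ¬p ∧ q there: s:F, y:F. ✗
y: successors {x}; ¬p ∧ q there: x:T. ✓
— 1 world.
For ◇p:
s: successors {s, y}; p there: s:T, y:F. ✓
x: successors {s, y}; p there: s:T, y:F. ✓
y: successors {x}; p there: x:F. ✗
— 2 worlds.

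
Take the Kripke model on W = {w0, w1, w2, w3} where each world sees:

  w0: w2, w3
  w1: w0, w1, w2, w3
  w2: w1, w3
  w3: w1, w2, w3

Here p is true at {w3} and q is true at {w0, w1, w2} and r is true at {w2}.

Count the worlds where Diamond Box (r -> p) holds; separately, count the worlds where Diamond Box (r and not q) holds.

For Diamond Box (r -> p):
w0: successors {w2, w3}; Box (r -> p) there: w2:T, w3:F. ✓
w1: successors {w0, w1, w2, w3}; Box (r -> p) there: w0:F, w1:F, w2:T, w3:F. ✓
w2: successors {w1, w3}; Box (r -> p) there: w1:F, w3:F. ✗
w3: successors {w1, w2, w3}; Box (r -> p) there: w1:F, w2:T, w3:F. ✓
— 3 worlds.
For Diamond Box (r and not q):
w0: successors {w2, w3}; Box (r and not q) there: w2:F, w3:F. ✗
w1: successors {w0, w1, w2, w3}; Box (r and not q) there: w0:F, w1:F, w2:F, w3:F. ✗
w2: successors {w1, w3}; Box (r and not q) there: w1:F, w3:F. ✗
w3: successors {w1, w2, w3}; Box (r and not q) there: w1:F, w2:F, w3:F. ✗
— 0 worlds.

3 and 0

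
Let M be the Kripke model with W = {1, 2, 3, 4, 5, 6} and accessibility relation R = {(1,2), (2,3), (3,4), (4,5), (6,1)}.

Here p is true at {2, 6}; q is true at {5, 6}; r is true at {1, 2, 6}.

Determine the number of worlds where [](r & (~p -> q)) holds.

1: successors {2}; r & (~p -> q) there: 2:T. ✓
2: successors {3}; r & (~p -> q) there: 3:F. ✗
3: successors {4}; r & (~p -> q) there: 4:F. ✗
4: successors {5}; r & (~p -> q) there: 5:F. ✗
5: no successors, so [](r & (~p -> q)) holds vacuously. ✓
6: successors {1}; r & (~p -> q) there: 1:F. ✗
Satisfying worlds: {1, 5}.

2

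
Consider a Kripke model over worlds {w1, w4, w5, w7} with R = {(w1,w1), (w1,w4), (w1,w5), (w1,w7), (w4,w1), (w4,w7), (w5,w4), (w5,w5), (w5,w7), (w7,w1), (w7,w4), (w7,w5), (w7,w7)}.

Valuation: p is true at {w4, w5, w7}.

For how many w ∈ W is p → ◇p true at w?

w1: p is F, ◇p is T. ✓
w4: p is T, ◇p is T. ✓
w5: p is T, ◇p is T. ✓
w7: p is T, ◇p is T. ✓
Satisfying worlds: {w1, w4, w5, w7}.

4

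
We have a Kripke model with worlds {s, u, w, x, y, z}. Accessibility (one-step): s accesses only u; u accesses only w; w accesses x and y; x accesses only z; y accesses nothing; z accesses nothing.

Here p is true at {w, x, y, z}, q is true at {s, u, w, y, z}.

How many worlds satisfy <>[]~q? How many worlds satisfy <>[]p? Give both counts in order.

For <>[]~q:
s: successors {u}; []~q there: u:F. ✗
u: successors {w}; []~q there: w:F. ✗
w: successors {x, y}; []~q there: x:F, y:T. ✓
x: successors {z}; []~q there: z:T. ✓
y: no successors, so <>[]~q fails. ✗
z: no successors, so <>[]~q fails. ✗
— 2 worlds.
For <>[]p:
s: successors {u}; []p there: u:T. ✓
u: successors {w}; []p there: w:T. ✓
w: successors {x, y}; []p there: x:T, y:T. ✓
x: successors {z}; []p there: z:T. ✓
y: no successors, so <>[]p fails. ✗
z: no successors, so <>[]p fails. ✗
— 4 worlds.

2 and 4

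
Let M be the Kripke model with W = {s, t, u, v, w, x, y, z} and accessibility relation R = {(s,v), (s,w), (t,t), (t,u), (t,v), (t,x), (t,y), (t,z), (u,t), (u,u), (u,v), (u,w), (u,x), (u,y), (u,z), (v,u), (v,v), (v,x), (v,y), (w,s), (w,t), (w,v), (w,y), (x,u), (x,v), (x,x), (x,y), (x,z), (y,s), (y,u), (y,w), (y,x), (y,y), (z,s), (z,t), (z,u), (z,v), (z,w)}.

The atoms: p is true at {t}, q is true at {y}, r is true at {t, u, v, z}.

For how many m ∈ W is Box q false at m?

8

s: successors {v, w}; q there: v:F, w:F. ✗
t: successors {t, u, v, x, y, z}; q there: t:F, u:F, v:F, x:F, y:T, z:F. ✗
u: successors {t, u, v, w, x, y, z}; q there: t:F, u:F, v:F, w:F, x:F, y:T, z:F. ✗
v: successors {u, v, x, y}; q there: u:F, v:F, x:F, y:T. ✗
w: successors {s, t, v, y}; q there: s:F, t:F, v:F, y:T. ✗
x: successors {u, v, x, y, z}; q there: u:F, v:F, x:F, y:T, z:F. ✗
y: successors {s, u, w, x, y}; q there: s:F, u:F, w:F, x:F, y:T. ✗
z: successors {s, t, u, v, w}; q there: s:F, t:F, u:F, v:F, w:F. ✗
Satisfying worlds: ∅.
So Box q fails at the other 8 worlds.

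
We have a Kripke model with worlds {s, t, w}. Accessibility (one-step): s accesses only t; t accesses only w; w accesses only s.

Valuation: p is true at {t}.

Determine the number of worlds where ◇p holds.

1

s: successors {t}; p there: t:T. ✓
t: successors {w}; p there: w:F. ✗
w: successors {s}; p there: s:F. ✗
Satisfying worlds: {s}.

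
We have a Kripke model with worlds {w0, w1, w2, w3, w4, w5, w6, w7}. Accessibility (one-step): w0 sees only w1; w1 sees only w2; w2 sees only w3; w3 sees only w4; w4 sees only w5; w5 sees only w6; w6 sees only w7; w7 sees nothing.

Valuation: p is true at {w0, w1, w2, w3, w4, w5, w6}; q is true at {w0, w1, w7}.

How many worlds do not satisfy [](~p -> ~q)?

w0: successors {w1}; ~p -> ~q there: w1:T. ✓
w1: successors {w2}; ~p -> ~q there: w2:T. ✓
w2: successors {w3}; ~p -> ~q there: w3:T. ✓
w3: successors {w4}; ~p -> ~q there: w4:T. ✓
w4: successors {w5}; ~p -> ~q there: w5:T. ✓
w5: successors {w6}; ~p -> ~q there: w6:T. ✓
w6: successors {w7}; ~p -> ~q there: w7:F. ✗
w7: no successors, so [](~p -> ~q) holds vacuously. ✓
Satisfying worlds: {w0, w1, w2, w3, w4, w5, w7}.
So [](~p -> ~q) fails at the other 1 world.

1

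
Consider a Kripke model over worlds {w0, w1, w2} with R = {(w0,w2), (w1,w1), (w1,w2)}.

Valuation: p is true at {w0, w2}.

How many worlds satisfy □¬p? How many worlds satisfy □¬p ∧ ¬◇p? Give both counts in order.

1 and 1

For □¬p:
w0: successors {w2}; ¬p there: w2:F. ✗
w1: successors {w1, w2}; ¬p there: w1:T, w2:F. ✗
w2: no successors, so □¬p holds vacuously. ✓
— 1 world.
For □¬p ∧ ¬◇p:
w0: □¬p is F, ¬◇p is F. ✗
w1: □¬p is F, ¬◇p is F. ✗
w2: □¬p is T, ¬◇p is T. ✓
— 1 world.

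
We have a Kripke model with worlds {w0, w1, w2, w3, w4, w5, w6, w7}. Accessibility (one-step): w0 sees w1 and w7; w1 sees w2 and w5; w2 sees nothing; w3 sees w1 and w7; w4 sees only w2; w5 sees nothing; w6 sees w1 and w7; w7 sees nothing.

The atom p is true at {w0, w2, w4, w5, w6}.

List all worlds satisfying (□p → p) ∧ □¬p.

{w0, w2, w3, w5, w6}

w0: □p → p is T, □¬p is T. ✓
w1: □p → p is F, □¬p is F. ✗
w2: □p → p is T, □¬p is T. ✓
w3: □p → p is T, □¬p is T. ✓
w4: □p → p is T, □¬p is F. ✗
w5: □p → p is T, □¬p is T. ✓
w6: □p → p is T, □¬p is T. ✓
w7: □p → p is F, □¬p is T. ✗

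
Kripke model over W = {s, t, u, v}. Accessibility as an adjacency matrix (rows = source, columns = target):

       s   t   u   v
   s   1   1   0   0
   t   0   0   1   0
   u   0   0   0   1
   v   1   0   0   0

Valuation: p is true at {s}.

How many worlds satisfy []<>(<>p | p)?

3

s: successors {s, t}; <>(<>p | p) there: s:T, t:F. ✗
t: successors {u}; <>(<>p | p) there: u:T. ✓
u: successors {v}; <>(<>p | p) there: v:T. ✓
v: successors {s}; <>(<>p | p) there: s:T. ✓
Satisfying worlds: {t, u, v}.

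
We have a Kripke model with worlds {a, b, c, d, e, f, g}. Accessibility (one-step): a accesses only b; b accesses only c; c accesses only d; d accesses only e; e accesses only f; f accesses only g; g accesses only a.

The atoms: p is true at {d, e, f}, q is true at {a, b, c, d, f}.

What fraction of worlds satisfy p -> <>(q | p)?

a: p is F, <>(q | p) is T. ✓
b: p is F, <>(q | p) is T. ✓
c: p is F, <>(q | p) is T. ✓
d: p is T, <>(q | p) is T. ✓
e: p is T, <>(q | p) is T. ✓
f: p is T, <>(q | p) is F. ✗
g: p is F, <>(q | p) is T. ✓
That's 6 of 7 worlds, so 6/7.

6/7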